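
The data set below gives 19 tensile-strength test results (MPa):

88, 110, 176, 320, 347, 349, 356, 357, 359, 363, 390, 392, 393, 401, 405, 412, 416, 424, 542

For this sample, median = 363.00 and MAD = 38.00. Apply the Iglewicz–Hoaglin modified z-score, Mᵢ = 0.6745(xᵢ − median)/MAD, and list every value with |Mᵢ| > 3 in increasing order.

|Mᵢ| > 3 ⇔ |xᵢ − 363.00| > 3·38.00/0.6745 = 169.01.
So outliers lie outside [193.99, 532.01].
88: M = -4.88 → outlier.
110: M = -4.49 → outlier.
176: M = -3.32 → outlier.
542: M = 3.18 → outlier.

88, 110, 176, 542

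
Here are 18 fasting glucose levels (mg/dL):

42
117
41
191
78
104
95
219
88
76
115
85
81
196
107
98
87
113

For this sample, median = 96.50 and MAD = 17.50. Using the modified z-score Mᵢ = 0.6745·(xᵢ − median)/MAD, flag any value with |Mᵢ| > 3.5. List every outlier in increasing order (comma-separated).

|Mᵢ| > 3.5 ⇔ |xᵢ − 96.50| > 3.5·17.50/0.6745 = 90.81.
So outliers lie outside [5.69, 187.31].
191: M = 3.64 → outlier.
196: M = 3.84 → outlier.
219: M = 4.72 → outlier.

191, 196, 219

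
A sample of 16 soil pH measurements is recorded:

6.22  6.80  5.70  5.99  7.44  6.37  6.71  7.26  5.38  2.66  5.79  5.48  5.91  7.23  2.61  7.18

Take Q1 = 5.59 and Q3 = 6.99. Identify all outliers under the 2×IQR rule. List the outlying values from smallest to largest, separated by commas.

IQR = Q3 − Q1 = 6.99 − 5.59 = 1.40.
Lower fence = Q1 − 2·IQR = 5.59 − 2.80 = 2.79.
Upper fence = Q3 + 2·IQR = 6.99 + 2.80 = 9.79.
2.61 < 2.79 → outlier.
2.66 < 2.79 → outlier.
All remaining values lie within [2.79, 9.79].

2.61, 2.66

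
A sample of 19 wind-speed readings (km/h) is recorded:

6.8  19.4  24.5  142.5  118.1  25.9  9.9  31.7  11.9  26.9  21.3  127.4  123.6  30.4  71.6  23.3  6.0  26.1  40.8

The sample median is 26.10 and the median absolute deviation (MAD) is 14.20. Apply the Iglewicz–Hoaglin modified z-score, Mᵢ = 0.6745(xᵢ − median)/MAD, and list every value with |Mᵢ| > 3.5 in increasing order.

|Mᵢ| > 3.5 ⇔ |xᵢ − 26.10| > 3.5·14.20/0.6745 = 73.68.
So outliers lie outside [-47.58, 99.78].
118.1: M = 4.37 → outlier.
123.6: M = 4.63 → outlier.
127.4: M = 4.81 → outlier.
142.5: M = 5.53 → outlier.

118.1, 123.6, 127.4, 142.5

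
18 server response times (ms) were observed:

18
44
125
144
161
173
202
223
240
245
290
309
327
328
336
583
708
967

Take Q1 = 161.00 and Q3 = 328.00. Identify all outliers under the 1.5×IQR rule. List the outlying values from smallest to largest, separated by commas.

IQR = Q3 − Q1 = 328.00 − 161.00 = 167.00.
Lower fence = Q1 − 1.5·IQR = 161.00 − 250.50 = -89.50.
Upper fence = Q3 + 1.5·IQR = 328.00 + 250.50 = 578.50.
583 > 578.50 → outlier.
708 > 578.50 → outlier.
967 > 578.50 → outlier.
All remaining values lie within [-89.50, 578.50].

583, 708, 967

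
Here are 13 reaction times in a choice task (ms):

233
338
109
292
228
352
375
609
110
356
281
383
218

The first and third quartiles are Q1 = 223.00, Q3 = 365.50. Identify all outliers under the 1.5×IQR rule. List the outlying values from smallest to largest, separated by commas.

609

IQR = Q3 − Q1 = 365.50 − 223.00 = 142.50.
Lower fence = Q1 − 1.5·IQR = 223.00 − 213.75 = 9.25.
Upper fence = Q3 + 1.5·IQR = 365.50 + 213.75 = 579.25.
609 > 579.25 → outlier.
All remaining values lie within [9.25, 579.25].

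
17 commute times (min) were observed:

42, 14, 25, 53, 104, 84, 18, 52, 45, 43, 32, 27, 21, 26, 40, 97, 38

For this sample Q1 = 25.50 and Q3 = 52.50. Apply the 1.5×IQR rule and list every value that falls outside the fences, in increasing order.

97, 104

IQR = Q3 − Q1 = 52.50 − 25.50 = 27.00.
Lower fence = Q1 − 1.5·IQR = 25.50 − 40.50 = -15.00.
Upper fence = Q3 + 1.5·IQR = 52.50 + 40.50 = 93.00.
97 > 93.00 → outlier.
104 > 93.00 → outlier.
All remaining values lie within [-15.00, 93.00].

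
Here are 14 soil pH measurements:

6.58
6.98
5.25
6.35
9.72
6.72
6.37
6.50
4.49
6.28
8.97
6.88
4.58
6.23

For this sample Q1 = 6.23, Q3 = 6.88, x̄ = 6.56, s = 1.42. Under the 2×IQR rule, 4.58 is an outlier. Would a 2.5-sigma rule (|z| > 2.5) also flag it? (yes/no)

z = (4.58 − 6.56) / 1.42 = -1.39.
|z| = 1.39 ≤ 2.5.

no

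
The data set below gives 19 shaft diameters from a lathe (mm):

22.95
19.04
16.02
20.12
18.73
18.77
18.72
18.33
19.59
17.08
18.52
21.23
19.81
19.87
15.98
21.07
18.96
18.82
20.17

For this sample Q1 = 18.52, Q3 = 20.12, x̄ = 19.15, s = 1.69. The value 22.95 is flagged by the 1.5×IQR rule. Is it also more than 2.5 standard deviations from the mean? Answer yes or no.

no

z = (22.95 − 19.15) / 1.69 = 2.25.
|z| = 2.25 ≤ 2.5.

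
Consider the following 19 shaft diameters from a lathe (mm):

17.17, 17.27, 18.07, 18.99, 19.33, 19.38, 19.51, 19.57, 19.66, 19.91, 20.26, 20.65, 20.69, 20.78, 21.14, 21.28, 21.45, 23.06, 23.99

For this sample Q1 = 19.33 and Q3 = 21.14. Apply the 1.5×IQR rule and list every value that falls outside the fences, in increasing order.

23.99

IQR = Q3 − Q1 = 21.14 − 19.33 = 1.81.
Lower fence = Q1 − 1.5·IQR = 19.33 − 2.715 = 16.615.
Upper fence = Q3 + 1.5·IQR = 21.14 + 2.715 = 23.855.
23.99 > 23.855 → outlier.
All remaining values lie within [16.615, 23.855].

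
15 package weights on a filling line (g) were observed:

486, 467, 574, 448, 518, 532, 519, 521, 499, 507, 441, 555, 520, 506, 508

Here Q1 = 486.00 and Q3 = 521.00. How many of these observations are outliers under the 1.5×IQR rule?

1

IQR = 35.00; fences at 486.00 − 52.50 = 433.50 and 521.00 + 52.50 = 573.50.
Outside the cutoffs: 574.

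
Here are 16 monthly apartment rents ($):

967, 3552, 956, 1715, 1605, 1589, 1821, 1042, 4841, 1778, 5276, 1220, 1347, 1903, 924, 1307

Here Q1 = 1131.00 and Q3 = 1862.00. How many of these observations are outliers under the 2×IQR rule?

3

IQR = 731.00; fences at 1131.00 − 1462.00 = -331.00 and 1862.00 + 1462.00 = 3324.00.
Outside the cutoffs: 3552, 4841, 5276.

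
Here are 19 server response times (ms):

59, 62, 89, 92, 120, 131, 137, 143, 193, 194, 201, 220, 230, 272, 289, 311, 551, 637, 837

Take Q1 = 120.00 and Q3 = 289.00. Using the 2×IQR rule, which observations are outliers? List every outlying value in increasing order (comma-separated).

637, 837

IQR = Q3 − Q1 = 289.00 − 120.00 = 169.00.
Lower fence = Q1 − 2·IQR = 120.00 − 338.00 = -218.00.
Upper fence = Q3 + 2·IQR = 289.00 + 338.00 = 627.00.
637 > 627.00 → outlier.
837 > 627.00 → outlier.
All remaining values lie within [-218.00, 627.00].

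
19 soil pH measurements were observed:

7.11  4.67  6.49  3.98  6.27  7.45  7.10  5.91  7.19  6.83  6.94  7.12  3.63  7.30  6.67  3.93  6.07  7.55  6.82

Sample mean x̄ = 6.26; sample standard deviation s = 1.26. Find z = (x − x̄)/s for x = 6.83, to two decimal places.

0.45

z = (6.83 − 6.26) / 1.26 = 0.45.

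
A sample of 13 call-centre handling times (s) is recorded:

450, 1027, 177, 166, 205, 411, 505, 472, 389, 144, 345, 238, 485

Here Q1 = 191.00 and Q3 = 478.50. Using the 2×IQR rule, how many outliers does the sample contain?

0

IQR = 287.50; fences at 191.00 − 575.00 = -384.00 and 478.50 + 575.00 = 1053.50.
Every value lies within the cutoffs.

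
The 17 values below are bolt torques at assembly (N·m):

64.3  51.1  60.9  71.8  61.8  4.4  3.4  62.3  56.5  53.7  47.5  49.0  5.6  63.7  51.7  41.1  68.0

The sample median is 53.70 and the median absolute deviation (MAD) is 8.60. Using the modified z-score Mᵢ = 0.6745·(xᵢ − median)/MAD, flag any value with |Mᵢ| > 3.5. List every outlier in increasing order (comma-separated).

|Mᵢ| > 3.5 ⇔ |xᵢ − 53.70| > 3.5·8.60/0.6745 = 44.63.
So outliers lie outside [9.07, 98.33].
3.4: M = -3.95 → outlier.
4.4: M = -3.87 → outlier.
5.6: M = -3.77 → outlier.

3.4, 4.4, 5.6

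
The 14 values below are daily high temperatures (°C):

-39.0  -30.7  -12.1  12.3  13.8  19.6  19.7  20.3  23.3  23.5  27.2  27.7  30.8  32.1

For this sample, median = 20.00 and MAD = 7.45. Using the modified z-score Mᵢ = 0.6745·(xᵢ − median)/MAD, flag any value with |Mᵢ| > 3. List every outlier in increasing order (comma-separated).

|Mᵢ| > 3 ⇔ |xᵢ − 20.00| > 3·7.45/0.6745 = 33.14.
So outliers lie outside [-13.14, 53.14].
-39.0: M = -5.34 → outlier.
-30.7: M = -4.59 → outlier.

-39.0, -30.7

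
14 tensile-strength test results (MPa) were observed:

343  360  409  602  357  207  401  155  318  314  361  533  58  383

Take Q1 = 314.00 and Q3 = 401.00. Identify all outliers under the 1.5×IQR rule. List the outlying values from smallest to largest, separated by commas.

58, 155, 533, 602

IQR = Q3 − Q1 = 401.00 − 314.00 = 87.00.
Lower fence = Q1 − 1.5·IQR = 314.00 − 130.50 = 183.50.
Upper fence = Q3 + 1.5·IQR = 401.00 + 130.50 = 531.50.
58 < 183.50 → outlier.
155 < 183.50 → outlier.
533 > 531.50 → outlier.
602 > 531.50 → outlier.
All remaining values lie within [183.50, 531.50].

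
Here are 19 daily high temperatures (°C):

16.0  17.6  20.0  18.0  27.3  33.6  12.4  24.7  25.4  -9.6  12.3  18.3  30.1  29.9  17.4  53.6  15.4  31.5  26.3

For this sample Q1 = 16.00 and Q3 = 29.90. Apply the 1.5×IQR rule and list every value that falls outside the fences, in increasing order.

-9.6, 53.6

IQR = Q3 − Q1 = 29.90 − 16.00 = 13.90.
Lower fence = Q1 − 1.5·IQR = 16.00 − 20.85 = -4.85.
Upper fence = Q3 + 1.5·IQR = 29.90 + 20.85 = 50.75.
-9.6 < -4.85 → outlier.
53.6 > 50.75 → outlier.
All remaining values lie within [-4.85, 50.75].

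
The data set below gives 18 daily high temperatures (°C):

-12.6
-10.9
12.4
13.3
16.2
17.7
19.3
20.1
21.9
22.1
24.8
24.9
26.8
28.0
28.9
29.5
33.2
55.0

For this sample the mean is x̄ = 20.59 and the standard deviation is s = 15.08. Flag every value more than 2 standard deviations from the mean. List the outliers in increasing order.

Cutoffs at x̄ ± 2s: 20.59 ± 2·15.08 = [-9.57, 50.75].
-12.6: z = -2.20, |z| > 2 → outlier.
-10.9: z = -2.09, |z| > 2 → outlier.
55.0: z = 2.28, |z| > 2 → outlier.
Every other value lies within [-9.57, 50.75].

-12.6, -10.9, 55.0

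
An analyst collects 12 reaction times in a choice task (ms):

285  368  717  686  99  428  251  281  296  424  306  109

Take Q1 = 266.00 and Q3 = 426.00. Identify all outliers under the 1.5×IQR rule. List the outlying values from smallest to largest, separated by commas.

686, 717

IQR = Q3 − Q1 = 426.00 − 266.00 = 160.00.
Lower fence = Q1 − 1.5·IQR = 266.00 − 240.00 = 26.00.
Upper fence = Q3 + 1.5·IQR = 426.00 + 240.00 = 666.00.
686 > 666.00 → outlier.
717 > 666.00 → outlier.
All remaining values lie within [26.00, 666.00].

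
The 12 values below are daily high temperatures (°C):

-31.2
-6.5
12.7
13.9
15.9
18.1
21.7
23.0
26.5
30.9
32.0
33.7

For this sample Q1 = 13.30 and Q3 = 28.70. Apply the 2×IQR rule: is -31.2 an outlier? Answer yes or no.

yes

IQR = Q3 − Q1 = 28.70 − 13.30 = 15.40.
Lower fence = Q1 − 2·IQR = 13.30 − 30.80 = -17.50.
Upper fence = Q3 + 2·IQR = 28.70 + 30.80 = 59.50.
-31.2 lies below the lower fence.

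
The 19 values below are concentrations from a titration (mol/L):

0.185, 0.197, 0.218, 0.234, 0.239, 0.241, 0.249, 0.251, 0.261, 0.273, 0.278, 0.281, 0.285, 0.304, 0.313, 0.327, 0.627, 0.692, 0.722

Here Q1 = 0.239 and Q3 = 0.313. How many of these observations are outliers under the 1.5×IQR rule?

IQR = 0.074; fences at 0.239 − 0.111 = 0.128 and 0.313 + 0.111 = 0.424.
Outside the cutoffs: 0.627, 0.692, 0.722.

3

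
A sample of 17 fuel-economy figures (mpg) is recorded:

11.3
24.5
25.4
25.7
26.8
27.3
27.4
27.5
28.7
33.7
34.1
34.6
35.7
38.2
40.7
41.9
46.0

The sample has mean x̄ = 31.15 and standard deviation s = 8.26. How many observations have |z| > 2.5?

0

Cutoffs: x̄ ± 2.5s = [10.50, 51.80].
Every value lies within the cutoffs.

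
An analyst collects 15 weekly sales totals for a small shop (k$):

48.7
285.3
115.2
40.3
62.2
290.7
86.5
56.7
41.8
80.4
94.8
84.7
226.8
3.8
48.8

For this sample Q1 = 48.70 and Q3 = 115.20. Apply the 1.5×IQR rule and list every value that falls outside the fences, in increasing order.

226.8, 285.3, 290.7

IQR = Q3 − Q1 = 115.20 − 48.70 = 66.50.
Lower fence = Q1 − 1.5·IQR = 48.70 − 99.75 = -51.05.
Upper fence = Q3 + 1.5·IQR = 115.20 + 99.75 = 214.95.
226.8 > 214.95 → outlier.
285.3 > 214.95 → outlier.
290.7 > 214.95 → outlier.
All remaining values lie within [-51.05, 214.95].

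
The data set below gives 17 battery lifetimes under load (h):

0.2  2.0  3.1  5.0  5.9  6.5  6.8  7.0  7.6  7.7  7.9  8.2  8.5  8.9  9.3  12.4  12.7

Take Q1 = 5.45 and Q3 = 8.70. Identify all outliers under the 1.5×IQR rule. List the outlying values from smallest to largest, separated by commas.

0.2

IQR = Q3 − Q1 = 8.70 − 5.45 = 3.25.
Lower fence = Q1 − 1.5·IQR = 5.45 − 4.875 = 0.575.
Upper fence = Q3 + 1.5·IQR = 8.70 + 4.875 = 13.575.
0.2 < 0.575 → outlier.
All remaining values lie within [0.575, 13.575].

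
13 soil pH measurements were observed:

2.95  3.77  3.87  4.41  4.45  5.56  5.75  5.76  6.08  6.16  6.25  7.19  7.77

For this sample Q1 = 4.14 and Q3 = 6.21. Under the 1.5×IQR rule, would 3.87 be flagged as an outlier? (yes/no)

no

IQR = Q3 − Q1 = 6.21 − 4.14 = 2.07.
Lower fence = Q1 − 1.5·IQR = 4.14 − 3.105 = 1.035.
Upper fence = Q3 + 1.5·IQR = 6.21 + 3.105 = 9.315.
3.87 lies within [1.035, 9.315].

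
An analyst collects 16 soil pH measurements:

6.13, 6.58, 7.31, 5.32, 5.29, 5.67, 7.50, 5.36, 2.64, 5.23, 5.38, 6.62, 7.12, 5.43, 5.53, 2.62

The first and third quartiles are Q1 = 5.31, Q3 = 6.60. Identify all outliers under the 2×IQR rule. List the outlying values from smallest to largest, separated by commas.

IQR = Q3 − Q1 = 6.60 − 5.31 = 1.29.
Lower fence = Q1 − 2·IQR = 5.31 − 2.58 = 2.73.
Upper fence = Q3 + 2·IQR = 6.60 + 2.58 = 9.18.
2.62 < 2.73 → outlier.
2.64 < 2.73 → outlier.
All remaining values lie within [2.73, 9.18].

2.62, 2.64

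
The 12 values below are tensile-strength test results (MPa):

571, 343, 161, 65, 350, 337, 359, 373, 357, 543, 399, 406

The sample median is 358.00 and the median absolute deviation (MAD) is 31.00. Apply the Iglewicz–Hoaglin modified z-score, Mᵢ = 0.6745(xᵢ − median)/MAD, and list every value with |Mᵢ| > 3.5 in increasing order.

|Mᵢ| > 3.5 ⇔ |xᵢ − 358.00| > 3.5·31.00/0.6745 = 160.86.
So outliers lie outside [197.14, 518.86].
65: M = -6.38 → outlier.
161: M = -4.29 → outlier.
543: M = 4.03 → outlier.
571: M = 4.63 → outlier.

65, 161, 543, 571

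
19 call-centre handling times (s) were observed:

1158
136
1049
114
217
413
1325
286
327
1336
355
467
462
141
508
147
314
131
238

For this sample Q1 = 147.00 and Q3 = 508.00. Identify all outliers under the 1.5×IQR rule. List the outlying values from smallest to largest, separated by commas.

1158, 1325, 1336

IQR = Q3 − Q1 = 508.00 − 147.00 = 361.00.
Lower fence = Q1 − 1.5·IQR = 147.00 − 541.50 = -394.50.
Upper fence = Q3 + 1.5·IQR = 508.00 + 541.50 = 1049.50.
1158 > 1049.50 → outlier.
1325 > 1049.50 → outlier.
1336 > 1049.50 → outlier.
All remaining values lie within [-394.50, 1049.50].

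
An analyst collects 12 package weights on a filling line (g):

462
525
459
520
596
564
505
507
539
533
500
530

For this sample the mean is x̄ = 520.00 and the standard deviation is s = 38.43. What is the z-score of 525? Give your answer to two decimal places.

z = (525 − 520.00) / 38.43 = 0.13.

0.13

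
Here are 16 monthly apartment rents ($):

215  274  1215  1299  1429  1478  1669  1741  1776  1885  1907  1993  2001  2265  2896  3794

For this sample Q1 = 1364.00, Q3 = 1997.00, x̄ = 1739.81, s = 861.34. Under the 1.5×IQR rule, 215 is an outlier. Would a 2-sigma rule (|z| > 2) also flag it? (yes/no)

z = (215 − 1739.81) / 861.34 = -1.77.
|z| = 1.77 ≤ 2.

no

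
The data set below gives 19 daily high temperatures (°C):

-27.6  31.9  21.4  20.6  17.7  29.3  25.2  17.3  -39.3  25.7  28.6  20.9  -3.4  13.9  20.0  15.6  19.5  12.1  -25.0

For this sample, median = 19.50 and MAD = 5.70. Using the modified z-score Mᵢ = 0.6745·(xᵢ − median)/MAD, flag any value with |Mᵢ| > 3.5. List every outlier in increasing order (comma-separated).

|Mᵢ| > 3.5 ⇔ |xᵢ − 19.50| > 3.5·5.70/0.6745 = 29.58.
So outliers lie outside [-10.08, 49.08].
-39.3: M = -6.96 → outlier.
-27.6: M = -5.57 → outlier.
-25.0: M = -5.27 → outlier.

-39.3, -27.6, -25.0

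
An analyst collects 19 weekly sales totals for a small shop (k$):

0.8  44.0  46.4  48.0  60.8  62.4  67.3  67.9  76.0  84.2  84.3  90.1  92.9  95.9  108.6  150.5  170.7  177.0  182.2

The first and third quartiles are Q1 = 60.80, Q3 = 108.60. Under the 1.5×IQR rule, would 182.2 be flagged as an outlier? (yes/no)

yes

IQR = Q3 − Q1 = 108.60 − 60.80 = 47.80.
Lower fence = Q1 − 1.5·IQR = 60.80 − 71.70 = -10.90.
Upper fence = Q3 + 1.5·IQR = 108.60 + 71.70 = 180.30.
182.2 lies above the upper fence.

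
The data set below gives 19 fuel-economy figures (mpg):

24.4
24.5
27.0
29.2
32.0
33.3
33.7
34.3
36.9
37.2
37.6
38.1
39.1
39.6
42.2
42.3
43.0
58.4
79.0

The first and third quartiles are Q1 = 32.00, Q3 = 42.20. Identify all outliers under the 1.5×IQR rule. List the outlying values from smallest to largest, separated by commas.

IQR = Q3 − Q1 = 42.20 − 32.00 = 10.20.
Lower fence = Q1 − 1.5·IQR = 32.00 − 15.30 = 16.70.
Upper fence = Q3 + 1.5·IQR = 42.20 + 15.30 = 57.50.
58.4 > 57.50 → outlier.
79.0 > 57.50 → outlier.
All remaining values lie within [16.70, 57.50].

58.4, 79.0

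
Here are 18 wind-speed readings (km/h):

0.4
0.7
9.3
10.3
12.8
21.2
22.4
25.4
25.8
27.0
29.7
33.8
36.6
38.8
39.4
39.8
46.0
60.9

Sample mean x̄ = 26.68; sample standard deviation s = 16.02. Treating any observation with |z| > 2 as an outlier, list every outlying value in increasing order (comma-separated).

60.9

Cutoffs at x̄ ± 2s: 26.68 ± 2·16.02 = [-5.36, 58.72].
60.9: z = 2.14, |z| > 2 → outlier.
Every other value lies within [-5.36, 58.72].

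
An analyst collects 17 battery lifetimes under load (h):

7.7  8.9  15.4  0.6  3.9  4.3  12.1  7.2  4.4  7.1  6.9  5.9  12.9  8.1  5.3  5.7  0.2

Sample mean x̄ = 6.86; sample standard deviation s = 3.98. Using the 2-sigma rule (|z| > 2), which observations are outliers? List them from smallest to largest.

15.4

Cutoffs at x̄ ± 2s: 6.86 ± 2·3.98 = [-1.10, 14.82].
15.4: z = 2.15, |z| > 2 → outlier.
Every other value lies within [-1.10, 14.82].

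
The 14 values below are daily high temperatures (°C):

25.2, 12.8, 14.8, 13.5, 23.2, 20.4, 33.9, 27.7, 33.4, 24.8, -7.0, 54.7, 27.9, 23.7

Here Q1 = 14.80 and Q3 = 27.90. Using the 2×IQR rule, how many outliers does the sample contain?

IQR = 13.10; fences at 14.80 − 26.20 = -11.40 and 27.90 + 26.20 = 54.10.
Outside the cutoffs: 54.7.

1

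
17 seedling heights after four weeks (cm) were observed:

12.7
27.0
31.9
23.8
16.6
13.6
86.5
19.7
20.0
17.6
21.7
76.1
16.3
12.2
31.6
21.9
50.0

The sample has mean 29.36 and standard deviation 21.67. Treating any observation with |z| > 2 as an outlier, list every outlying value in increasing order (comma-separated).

76.1, 86.5

Cutoffs at x̄ ± 2s: 29.36 ± 2·21.67 = [-13.98, 72.70].
76.1: z = 2.16, |z| > 2 → outlier.
86.5: z = 2.64, |z| > 2 → outlier.
Every other value lies within [-13.98, 72.70].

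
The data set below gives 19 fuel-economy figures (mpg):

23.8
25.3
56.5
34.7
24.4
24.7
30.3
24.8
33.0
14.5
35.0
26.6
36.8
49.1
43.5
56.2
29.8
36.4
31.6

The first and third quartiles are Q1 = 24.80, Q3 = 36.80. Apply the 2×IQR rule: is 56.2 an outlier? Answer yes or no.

IQR = Q3 − Q1 = 36.80 − 24.80 = 12.00.
Lower fence = Q1 − 2·IQR = 24.80 − 24.00 = 0.80.
Upper fence = Q3 + 2·IQR = 36.80 + 24.00 = 60.80.
56.2 lies within [0.80, 60.80].

no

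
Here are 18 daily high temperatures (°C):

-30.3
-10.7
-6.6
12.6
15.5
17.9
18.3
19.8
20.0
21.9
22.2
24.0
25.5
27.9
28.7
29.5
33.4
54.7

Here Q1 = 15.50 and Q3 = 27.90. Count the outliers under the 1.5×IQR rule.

IQR = 12.40; fences at 15.50 − 18.60 = -3.10 and 27.90 + 18.60 = 46.50.
Outside the cutoffs: -30.3, -10.7, -6.6, 54.7.

4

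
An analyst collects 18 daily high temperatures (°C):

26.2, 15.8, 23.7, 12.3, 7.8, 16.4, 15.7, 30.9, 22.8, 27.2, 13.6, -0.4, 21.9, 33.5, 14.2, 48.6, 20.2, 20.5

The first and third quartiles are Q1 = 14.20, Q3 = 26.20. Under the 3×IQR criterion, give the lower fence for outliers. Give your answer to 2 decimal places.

-21.80

IQR = Q3 − Q1 = 26.20 − 14.20 = 12.00.
Lower fence = Q1 − 3·IQR = 14.20 − 36.00 = -21.80.
Upper fence = Q3 + 3·IQR = 26.20 + 36.00 = 62.20.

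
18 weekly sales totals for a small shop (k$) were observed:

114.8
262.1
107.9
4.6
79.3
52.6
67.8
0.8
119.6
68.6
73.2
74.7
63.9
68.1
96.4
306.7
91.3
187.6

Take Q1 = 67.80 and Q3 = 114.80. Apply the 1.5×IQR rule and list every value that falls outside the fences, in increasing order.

187.6, 262.1, 306.7

IQR = Q3 − Q1 = 114.80 − 67.80 = 47.00.
Lower fence = Q1 − 1.5·IQR = 67.80 − 70.50 = -2.70.
Upper fence = Q3 + 1.5·IQR = 114.80 + 70.50 = 185.30.
187.6 > 185.30 → outlier.
262.1 > 185.30 → outlier.
306.7 > 185.30 → outlier.
All remaining values lie within [-2.70, 185.30].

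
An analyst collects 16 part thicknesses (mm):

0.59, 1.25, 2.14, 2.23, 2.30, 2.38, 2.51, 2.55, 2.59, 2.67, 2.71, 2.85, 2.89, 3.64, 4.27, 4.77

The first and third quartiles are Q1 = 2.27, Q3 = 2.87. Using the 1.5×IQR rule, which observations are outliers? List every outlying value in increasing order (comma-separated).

0.59, 1.25, 4.27, 4.77

IQR = Q3 − Q1 = 2.87 − 2.27 = 0.60.
Lower fence = Q1 − 1.5·IQR = 2.27 − 0.90 = 1.37.
Upper fence = Q3 + 1.5·IQR = 2.87 + 0.90 = 3.77.
0.59 < 1.37 → outlier.
1.25 < 1.37 → outlier.
4.27 > 3.77 → outlier.
4.77 > 3.77 → outlier.
All remaining values lie within [1.37, 3.77].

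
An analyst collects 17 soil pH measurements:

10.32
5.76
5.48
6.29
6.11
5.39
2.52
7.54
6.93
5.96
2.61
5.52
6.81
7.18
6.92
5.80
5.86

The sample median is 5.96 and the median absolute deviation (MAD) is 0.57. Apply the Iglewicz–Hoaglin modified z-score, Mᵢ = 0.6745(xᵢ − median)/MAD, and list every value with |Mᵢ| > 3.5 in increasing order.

2.52, 2.61, 10.32

|Mᵢ| > 3.5 ⇔ |xᵢ − 5.96| > 3.5·0.57/0.6745 = 2.96.
So outliers lie outside [3.00, 8.92].
2.52: M = -4.07 → outlier.
2.61: M = -3.96 → outlier.
10.32: M = 5.16 → outlier.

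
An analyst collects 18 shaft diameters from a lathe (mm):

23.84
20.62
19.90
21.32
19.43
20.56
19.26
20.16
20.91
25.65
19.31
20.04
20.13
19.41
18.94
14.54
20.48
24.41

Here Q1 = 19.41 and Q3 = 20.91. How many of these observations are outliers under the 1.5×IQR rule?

IQR = 1.50; fences at 19.41 − 2.25 = 17.16 and 20.91 + 2.25 = 23.16.
Outside the cutoffs: 14.54, 23.84, 24.41, 25.65.

4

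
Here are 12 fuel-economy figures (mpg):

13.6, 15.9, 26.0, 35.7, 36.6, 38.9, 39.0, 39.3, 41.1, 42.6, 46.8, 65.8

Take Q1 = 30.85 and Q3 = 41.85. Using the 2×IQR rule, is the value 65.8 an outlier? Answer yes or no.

yes

IQR = Q3 − Q1 = 41.85 − 30.85 = 11.00.
Lower fence = Q1 − 2·IQR = 30.85 − 22.00 = 8.85.
Upper fence = Q3 + 2·IQR = 41.85 + 22.00 = 63.85.
65.8 lies above the upper fence.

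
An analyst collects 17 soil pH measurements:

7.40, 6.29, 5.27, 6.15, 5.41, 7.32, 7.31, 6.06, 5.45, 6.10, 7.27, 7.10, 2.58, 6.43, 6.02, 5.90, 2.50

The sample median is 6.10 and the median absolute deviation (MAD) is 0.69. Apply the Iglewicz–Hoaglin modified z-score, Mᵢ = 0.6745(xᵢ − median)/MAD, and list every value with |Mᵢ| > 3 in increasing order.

|Mᵢ| > 3 ⇔ |xᵢ − 6.10| > 3·0.69/0.6745 = 3.07.
So outliers lie outside [3.03, 9.17].
2.50: M = -3.52 → outlier.
2.58: M = -3.44 → outlier.

2.50, 2.58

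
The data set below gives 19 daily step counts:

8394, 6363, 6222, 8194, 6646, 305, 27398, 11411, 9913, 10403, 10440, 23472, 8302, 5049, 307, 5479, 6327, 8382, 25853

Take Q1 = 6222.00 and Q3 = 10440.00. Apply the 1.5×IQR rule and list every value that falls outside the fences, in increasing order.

23472, 25853, 27398

IQR = Q3 − Q1 = 10440.00 − 6222.00 = 4218.00.
Lower fence = Q1 − 1.5·IQR = 6222.00 − 6327.00 = -105.00.
Upper fence = Q3 + 1.5·IQR = 10440.00 + 6327.00 = 16767.00.
23472 > 16767.00 → outlier.
25853 > 16767.00 → outlier.
27398 > 16767.00 → outlier.
All remaining values lie within [-105.00, 16767.00].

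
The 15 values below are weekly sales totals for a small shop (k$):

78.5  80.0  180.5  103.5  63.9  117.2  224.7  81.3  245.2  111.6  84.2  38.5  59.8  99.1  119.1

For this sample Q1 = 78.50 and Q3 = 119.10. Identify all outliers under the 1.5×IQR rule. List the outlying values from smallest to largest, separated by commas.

IQR = Q3 − Q1 = 119.10 − 78.50 = 40.60.
Lower fence = Q1 − 1.5·IQR = 78.50 − 60.90 = 17.60.
Upper fence = Q3 + 1.5·IQR = 119.10 + 60.90 = 180.00.
180.5 > 180.00 → outlier.
224.7 > 180.00 → outlier.
245.2 > 180.00 → outlier.
All remaining values lie within [17.60, 180.00].

180.5, 224.7, 245.2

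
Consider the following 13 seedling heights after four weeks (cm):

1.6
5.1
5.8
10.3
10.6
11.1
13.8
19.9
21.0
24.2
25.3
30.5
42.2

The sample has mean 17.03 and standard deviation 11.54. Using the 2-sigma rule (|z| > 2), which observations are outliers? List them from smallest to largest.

42.2

Cutoffs at x̄ ± 2s: 17.03 ± 2·11.54 = [-6.05, 40.11].
42.2: z = 2.18, |z| > 2 → outlier.
Every other value lies within [-6.05, 40.11].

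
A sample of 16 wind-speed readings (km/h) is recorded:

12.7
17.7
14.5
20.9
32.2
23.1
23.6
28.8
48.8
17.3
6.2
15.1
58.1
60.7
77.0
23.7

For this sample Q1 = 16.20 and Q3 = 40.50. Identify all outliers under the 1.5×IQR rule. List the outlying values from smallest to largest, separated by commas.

IQR = Q3 − Q1 = 40.50 − 16.20 = 24.30.
Lower fence = Q1 − 1.5·IQR = 16.20 − 36.45 = -20.25.
Upper fence = Q3 + 1.5·IQR = 40.50 + 36.45 = 76.95.
77.0 > 76.95 → outlier.
All remaining values lie within [-20.25, 76.95].

77.0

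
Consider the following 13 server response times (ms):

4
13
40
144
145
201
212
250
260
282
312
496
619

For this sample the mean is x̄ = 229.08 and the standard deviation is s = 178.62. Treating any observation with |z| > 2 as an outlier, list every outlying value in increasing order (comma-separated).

Cutoffs at x̄ ± 2s: 229.08 ± 2·178.62 = [-128.16, 586.32].
619: z = 2.18, |z| > 2 → outlier.
Every other value lies within [-128.16, 586.32].

619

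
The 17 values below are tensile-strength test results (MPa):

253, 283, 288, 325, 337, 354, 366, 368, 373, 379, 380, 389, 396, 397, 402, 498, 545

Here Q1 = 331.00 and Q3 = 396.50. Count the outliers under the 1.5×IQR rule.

IQR = 65.50; fences at 331.00 − 98.25 = 232.75 and 396.50 + 98.25 = 494.75.
Outside the cutoffs: 498, 545.

2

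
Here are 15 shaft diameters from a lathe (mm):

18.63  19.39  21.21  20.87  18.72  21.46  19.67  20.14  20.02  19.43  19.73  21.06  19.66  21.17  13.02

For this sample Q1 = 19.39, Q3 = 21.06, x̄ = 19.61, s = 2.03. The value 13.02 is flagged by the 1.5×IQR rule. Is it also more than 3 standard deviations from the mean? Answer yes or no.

yes

z = (13.02 − 19.61) / 2.03 = -3.25.
|z| = 3.25 > 3.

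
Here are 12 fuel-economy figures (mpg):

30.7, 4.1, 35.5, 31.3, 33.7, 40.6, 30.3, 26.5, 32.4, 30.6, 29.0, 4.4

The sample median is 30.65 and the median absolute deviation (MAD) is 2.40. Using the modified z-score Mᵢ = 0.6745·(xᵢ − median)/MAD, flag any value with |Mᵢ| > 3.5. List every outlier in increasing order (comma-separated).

4.1, 4.4

|Mᵢ| > 3.5 ⇔ |xᵢ − 30.65| > 3.5·2.40/0.6745 = 12.45.
So outliers lie outside [18.20, 43.10].
4.1: M = -7.46 → outlier.
4.4: M = -7.38 → outlier.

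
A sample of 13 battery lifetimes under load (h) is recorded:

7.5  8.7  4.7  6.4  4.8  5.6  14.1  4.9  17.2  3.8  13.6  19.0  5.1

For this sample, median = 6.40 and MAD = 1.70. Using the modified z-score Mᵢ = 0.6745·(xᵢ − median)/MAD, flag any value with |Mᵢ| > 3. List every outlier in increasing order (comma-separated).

|Mᵢ| > 3 ⇔ |xᵢ − 6.40| > 3·1.70/0.6745 = 7.56.
So outliers lie outside [-1.16, 13.96].
14.1: M = 3.06 → outlier.
17.2: M = 4.29 → outlier.
19.0: M = 5.00 → outlier.

14.1, 17.2, 19.0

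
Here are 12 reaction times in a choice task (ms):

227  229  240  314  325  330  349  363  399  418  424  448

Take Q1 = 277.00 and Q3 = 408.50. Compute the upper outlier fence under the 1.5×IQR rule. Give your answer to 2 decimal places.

605.75

IQR = Q3 − Q1 = 408.50 − 277.00 = 131.50.
Lower fence = Q1 − 1.5·IQR = 277.00 − 197.25 = 79.75.
Upper fence = Q3 + 1.5·IQR = 408.50 + 197.25 = 605.75.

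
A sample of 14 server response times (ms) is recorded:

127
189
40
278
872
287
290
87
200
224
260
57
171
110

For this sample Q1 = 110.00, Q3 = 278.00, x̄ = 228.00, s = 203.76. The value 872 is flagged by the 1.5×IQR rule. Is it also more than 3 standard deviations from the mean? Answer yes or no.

z = (872 − 228.00) / 203.76 = 3.16.
|z| = 3.16 > 3.

yes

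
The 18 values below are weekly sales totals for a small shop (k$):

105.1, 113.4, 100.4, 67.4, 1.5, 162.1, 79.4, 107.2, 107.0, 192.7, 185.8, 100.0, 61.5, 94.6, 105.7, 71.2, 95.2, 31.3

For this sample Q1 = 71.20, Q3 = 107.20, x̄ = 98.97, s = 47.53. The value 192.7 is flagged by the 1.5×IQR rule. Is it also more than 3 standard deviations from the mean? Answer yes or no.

z = (192.7 − 98.97) / 47.53 = 1.97.
|z| = 1.97 ≤ 3.

no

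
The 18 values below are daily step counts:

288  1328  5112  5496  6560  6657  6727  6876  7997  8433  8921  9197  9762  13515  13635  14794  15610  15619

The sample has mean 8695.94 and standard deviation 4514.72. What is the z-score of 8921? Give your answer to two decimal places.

0.05

z = (8921 − 8695.94) / 4514.72 = 0.05.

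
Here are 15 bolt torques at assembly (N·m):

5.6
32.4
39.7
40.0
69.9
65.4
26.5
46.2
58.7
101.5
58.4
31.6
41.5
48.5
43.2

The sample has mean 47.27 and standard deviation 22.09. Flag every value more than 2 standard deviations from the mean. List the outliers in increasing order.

101.5

Cutoffs at x̄ ± 2s: 47.27 ± 2·22.09 = [3.09, 91.45].
101.5: z = 2.45, |z| > 2 → outlier.
Every other value lies within [3.09, 91.45].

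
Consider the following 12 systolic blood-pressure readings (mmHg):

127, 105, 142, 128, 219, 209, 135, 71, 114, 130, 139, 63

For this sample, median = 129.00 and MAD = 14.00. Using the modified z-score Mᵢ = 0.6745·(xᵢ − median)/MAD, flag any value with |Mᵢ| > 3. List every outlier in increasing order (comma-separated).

63, 209, 219

|Mᵢ| > 3 ⇔ |xᵢ − 129.00| > 3·14.00/0.6745 = 62.27.
So outliers lie outside [66.73, 191.27].
63: M = -3.18 → outlier.
209: M = 3.85 → outlier.
219: M = 4.34 → outlier.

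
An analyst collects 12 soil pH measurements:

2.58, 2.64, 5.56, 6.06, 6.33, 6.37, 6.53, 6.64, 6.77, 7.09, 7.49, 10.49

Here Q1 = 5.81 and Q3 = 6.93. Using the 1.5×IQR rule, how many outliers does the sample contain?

3

IQR = 1.12; fences at 5.81 − 1.68 = 4.13 and 6.93 + 1.68 = 8.61.
Outside the cutoffs: 2.58, 2.64, 10.49.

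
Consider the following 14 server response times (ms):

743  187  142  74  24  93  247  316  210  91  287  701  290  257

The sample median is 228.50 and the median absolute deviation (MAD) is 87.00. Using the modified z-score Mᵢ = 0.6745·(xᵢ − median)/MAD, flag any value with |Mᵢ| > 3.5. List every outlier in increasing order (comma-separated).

|Mᵢ| > 3.5 ⇔ |xᵢ − 228.50| > 3.5·87.00/0.6745 = 451.45.
So outliers lie outside [-222.95, 679.95].
701: M = 3.66 → outlier.
743: M = 3.99 → outlier.

701, 743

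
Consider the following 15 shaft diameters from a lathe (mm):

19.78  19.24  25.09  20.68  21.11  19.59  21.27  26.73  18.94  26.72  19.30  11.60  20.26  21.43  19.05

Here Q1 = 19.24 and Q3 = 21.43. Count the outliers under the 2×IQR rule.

3

IQR = 2.19; fences at 19.24 − 4.38 = 14.86 and 21.43 + 4.38 = 25.81.
Outside the cutoffs: 11.60, 26.72, 26.73.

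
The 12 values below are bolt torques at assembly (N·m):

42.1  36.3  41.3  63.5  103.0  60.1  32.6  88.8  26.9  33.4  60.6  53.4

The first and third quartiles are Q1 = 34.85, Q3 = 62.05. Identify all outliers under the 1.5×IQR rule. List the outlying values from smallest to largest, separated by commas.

103.0

IQR = Q3 − Q1 = 62.05 − 34.85 = 27.20.
Lower fence = Q1 − 1.5·IQR = 34.85 − 40.80 = -5.95.
Upper fence = Q3 + 1.5·IQR = 62.05 + 40.80 = 102.85.
103.0 > 102.85 → outlier.
All remaining values lie within [-5.95, 102.85].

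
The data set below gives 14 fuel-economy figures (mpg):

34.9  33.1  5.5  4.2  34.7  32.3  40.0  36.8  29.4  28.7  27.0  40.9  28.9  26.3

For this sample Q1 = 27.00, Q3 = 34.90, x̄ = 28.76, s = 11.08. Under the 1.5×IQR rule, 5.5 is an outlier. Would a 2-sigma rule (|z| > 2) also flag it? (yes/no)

yes

z = (5.5 − 28.76) / 11.08 = -2.10.
|z| = 2.10 > 2.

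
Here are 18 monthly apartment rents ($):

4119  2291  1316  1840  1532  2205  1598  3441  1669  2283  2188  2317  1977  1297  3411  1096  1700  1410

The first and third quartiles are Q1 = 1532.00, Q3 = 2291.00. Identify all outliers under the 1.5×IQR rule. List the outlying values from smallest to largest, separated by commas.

3441, 4119

IQR = Q3 − Q1 = 2291.00 − 1532.00 = 759.00.
Lower fence = Q1 − 1.5·IQR = 1532.00 − 1138.50 = 393.50.
Upper fence = Q3 + 1.5·IQR = 2291.00 + 1138.50 = 3429.50.
3441 > 3429.50 → outlier.
4119 > 3429.50 → outlier.
All remaining values lie within [393.50, 3429.50].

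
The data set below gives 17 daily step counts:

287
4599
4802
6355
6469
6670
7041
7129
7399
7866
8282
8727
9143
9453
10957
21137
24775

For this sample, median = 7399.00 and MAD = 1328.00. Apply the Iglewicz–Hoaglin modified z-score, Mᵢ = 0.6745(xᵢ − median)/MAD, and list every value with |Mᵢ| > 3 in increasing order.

287, 21137, 24775

|Mᵢ| > 3 ⇔ |xᵢ − 7399.00| > 3·1328.00/0.6745 = 5906.60.
So outliers lie outside [1492.40, 13305.60].
287: M = -3.61 → outlier.
21137: M = 6.98 → outlier.
24775: M = 8.83 → outlier.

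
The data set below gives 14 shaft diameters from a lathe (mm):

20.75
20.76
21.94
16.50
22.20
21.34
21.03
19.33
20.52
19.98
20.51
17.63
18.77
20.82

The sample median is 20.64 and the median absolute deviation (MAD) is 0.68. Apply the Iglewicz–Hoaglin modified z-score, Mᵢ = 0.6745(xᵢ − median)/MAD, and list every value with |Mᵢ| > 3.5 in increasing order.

|Mᵢ| > 3.5 ⇔ |xᵢ − 20.64| > 3.5·0.68/0.6745 = 3.53.
So outliers lie outside [17.11, 24.17].
16.50: M = -4.11 → outlier.

16.50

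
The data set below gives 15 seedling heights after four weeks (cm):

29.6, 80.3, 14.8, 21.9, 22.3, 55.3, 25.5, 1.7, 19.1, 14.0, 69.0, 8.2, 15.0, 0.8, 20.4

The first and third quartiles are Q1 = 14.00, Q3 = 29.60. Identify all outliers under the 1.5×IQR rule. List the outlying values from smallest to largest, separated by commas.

55.3, 69.0, 80.3

IQR = Q3 − Q1 = 29.60 − 14.00 = 15.60.
Lower fence = Q1 − 1.5·IQR = 14.00 − 23.40 = -9.40.
Upper fence = Q3 + 1.5·IQR = 29.60 + 23.40 = 53.00.
55.3 > 53.00 → outlier.
69.0 > 53.00 → outlier.
80.3 > 53.00 → outlier.
All remaining values lie within [-9.40, 53.00].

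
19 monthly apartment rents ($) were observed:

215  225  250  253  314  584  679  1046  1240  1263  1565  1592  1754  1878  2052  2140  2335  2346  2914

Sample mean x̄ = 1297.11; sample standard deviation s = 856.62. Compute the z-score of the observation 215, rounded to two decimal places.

z = (215 − 1297.11) / 856.62 = -1.26.

-1.26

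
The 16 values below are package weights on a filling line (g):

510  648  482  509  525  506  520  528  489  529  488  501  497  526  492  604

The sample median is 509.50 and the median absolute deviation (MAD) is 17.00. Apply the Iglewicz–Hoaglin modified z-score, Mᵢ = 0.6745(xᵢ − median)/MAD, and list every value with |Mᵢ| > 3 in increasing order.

|Mᵢ| > 3 ⇔ |xᵢ − 509.50| > 3·17.00/0.6745 = 75.61.
So outliers lie outside [433.89, 585.11].
604: M = 3.75 → outlier.
648: M = 5.50 → outlier.

604, 648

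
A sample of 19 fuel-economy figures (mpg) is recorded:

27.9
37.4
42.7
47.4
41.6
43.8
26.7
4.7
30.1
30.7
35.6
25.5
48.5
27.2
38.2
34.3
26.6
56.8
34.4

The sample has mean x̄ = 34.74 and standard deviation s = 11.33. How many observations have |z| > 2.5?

1

Cutoffs: x̄ ± 2.5s = [6.415, 63.065].
Outside the cutoffs: 4.7.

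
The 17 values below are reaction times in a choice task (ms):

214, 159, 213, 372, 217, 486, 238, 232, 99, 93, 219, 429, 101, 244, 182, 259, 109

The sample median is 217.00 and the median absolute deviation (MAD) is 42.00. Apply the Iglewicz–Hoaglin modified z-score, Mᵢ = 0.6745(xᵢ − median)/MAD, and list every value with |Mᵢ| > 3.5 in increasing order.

486

|Mᵢ| > 3.5 ⇔ |xᵢ − 217.00| > 3.5·42.00/0.6745 = 217.94.
So outliers lie outside [-0.94, 434.94].
486: M = 4.32 → outlier.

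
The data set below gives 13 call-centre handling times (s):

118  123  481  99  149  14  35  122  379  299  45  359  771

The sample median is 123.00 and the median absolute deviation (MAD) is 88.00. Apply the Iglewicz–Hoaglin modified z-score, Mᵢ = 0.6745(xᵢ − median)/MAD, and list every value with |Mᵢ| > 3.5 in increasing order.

771

|Mᵢ| > 3.5 ⇔ |xᵢ − 123.00| > 3.5·88.00/0.6745 = 456.63.
So outliers lie outside [-333.63, 579.63].
771: M = 4.97 → outlier.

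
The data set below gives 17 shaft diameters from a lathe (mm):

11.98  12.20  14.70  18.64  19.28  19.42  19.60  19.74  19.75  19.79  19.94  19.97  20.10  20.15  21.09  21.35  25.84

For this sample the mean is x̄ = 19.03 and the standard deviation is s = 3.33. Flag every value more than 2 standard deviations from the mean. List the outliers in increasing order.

Cutoffs at x̄ ± 2s: 19.03 ± 2·3.33 = [12.37, 25.69].
11.98: z = -2.12, |z| > 2 → outlier.
12.20: z = -2.05, |z| > 2 → outlier.
25.84: z = 2.05, |z| > 2 → outlier.
Every other value lies within [12.37, 25.69].

11.98, 12.20, 25.84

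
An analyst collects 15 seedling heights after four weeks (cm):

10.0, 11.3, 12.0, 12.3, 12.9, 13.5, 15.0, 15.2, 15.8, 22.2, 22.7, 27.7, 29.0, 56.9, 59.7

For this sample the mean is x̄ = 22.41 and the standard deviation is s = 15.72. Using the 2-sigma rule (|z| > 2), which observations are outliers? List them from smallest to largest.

Cutoffs at x̄ ± 2s: 22.41 ± 2·15.72 = [-9.03, 53.85].
56.9: z = 2.19, |z| > 2 → outlier.
59.7: z = 2.37, |z| > 2 → outlier.
Every other value lies within [-9.03, 53.85].

56.9, 59.7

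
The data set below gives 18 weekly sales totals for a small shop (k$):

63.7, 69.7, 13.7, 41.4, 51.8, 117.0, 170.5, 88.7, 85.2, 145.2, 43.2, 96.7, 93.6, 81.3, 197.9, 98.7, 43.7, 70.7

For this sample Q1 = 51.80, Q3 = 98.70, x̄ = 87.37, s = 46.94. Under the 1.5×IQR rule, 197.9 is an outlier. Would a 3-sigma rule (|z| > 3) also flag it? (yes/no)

z = (197.9 − 87.37) / 46.94 = 2.35.
|z| = 2.35 ≤ 3.

no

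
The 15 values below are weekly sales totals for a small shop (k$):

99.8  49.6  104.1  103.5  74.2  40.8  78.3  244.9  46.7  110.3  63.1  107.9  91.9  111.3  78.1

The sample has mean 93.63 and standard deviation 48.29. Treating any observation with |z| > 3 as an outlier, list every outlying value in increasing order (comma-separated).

244.9

Cutoffs at x̄ ± 3s: 93.63 ± 3·48.29 = [-51.24, 238.50].
244.9: z = 3.13, |z| > 3 → outlier.
Every other value lies within [-51.24, 238.50].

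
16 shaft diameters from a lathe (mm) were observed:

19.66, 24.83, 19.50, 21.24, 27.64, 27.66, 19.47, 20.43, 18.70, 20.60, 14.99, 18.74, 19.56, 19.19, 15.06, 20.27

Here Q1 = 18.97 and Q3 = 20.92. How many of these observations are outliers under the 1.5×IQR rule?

5

IQR = 1.95; fences at 18.97 − 2.925 = 16.045 and 20.92 + 2.925 = 23.845.
Outside the cutoffs: 14.99, 15.06, 24.83, 27.64, 27.66.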